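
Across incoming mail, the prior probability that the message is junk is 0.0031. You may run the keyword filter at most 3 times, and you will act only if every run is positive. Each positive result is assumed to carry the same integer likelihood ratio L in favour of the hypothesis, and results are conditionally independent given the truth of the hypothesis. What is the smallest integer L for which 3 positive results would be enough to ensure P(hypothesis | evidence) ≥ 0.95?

19

Prior odds = 0.0031/0.9969 = 31/9969.
Target odds = 0.95/0.05 = 19.
Need L³ ≥ 19 ÷ (31/9969) = 189411/31.
18³ = 5832 < 189411/31 ≤ 6859 = 19³, so L = 19.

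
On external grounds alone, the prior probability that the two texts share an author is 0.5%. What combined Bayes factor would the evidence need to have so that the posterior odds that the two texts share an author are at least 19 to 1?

Prior odds = 0.005/0.995 = 1/199.
Target odds = 19.
Required Bayes factor = 19 ÷ (1/199) = 3781.

3781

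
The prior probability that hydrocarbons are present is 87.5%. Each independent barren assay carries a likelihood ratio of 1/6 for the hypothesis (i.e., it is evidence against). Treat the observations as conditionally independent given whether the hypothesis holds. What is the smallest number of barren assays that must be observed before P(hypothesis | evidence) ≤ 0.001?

5

Prior odds: 0.875 ÷ 0.125 = 7.
Likelihood ratio per barren assay = 1/6.
Target odds: 0.001 ÷ 0.999 = 1/999.
Need 7 × (1/6)ⁿ ≤ 1/999, i.e. (1/6)ⁿ ≤ 1/6993.
(1/6)⁴ = 1/1296 is still above 1/6993 but (1/6)⁵ = 1/7776 is at or below it, so n = 5.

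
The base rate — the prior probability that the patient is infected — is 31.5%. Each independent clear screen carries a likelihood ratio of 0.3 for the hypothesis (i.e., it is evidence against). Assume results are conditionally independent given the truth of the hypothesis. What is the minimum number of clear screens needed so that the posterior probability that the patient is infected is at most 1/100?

4

Prior odds = 0.315/0.685 = 63/137.
Likelihood ratio per clear screen = 0.3.
Target odds: 0.01 ÷ 0.99 = 1/99.
Require 0.3ⁿ ≤ 1/99 ÷ (63/137) = 137/6237.
0.3³ = 0.027 is still above 137/6237 but 0.3⁴ = 0.0081 is at or below it, so n = 4.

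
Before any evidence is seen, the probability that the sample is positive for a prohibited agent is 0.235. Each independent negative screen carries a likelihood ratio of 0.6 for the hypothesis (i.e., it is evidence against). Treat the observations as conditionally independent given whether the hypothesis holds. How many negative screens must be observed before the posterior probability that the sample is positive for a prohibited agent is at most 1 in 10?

Prior odds: 0.235 ÷ 0.765 = 47/153.
Likelihood ratio per negative screen = 0.6.
Target posterior odds = 0.1/0.9 = 1/9.
Need (47/153) × 0.6ⁿ ≤ 1/9, i.e. 0.6ⁿ ≤ 17/47.
0.6¹ = 0.6 is still above 17/47 but 0.6² = 0.36 is at or below it, so n = 2.

2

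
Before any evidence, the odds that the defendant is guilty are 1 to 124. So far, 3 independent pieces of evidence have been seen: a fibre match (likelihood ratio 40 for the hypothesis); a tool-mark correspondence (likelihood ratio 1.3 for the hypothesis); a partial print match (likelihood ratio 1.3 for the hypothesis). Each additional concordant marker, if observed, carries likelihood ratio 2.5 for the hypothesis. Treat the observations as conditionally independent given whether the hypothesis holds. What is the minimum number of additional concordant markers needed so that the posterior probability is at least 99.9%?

Prior odds = 1/124.
Combined Bayes factor of the evidence already in hand = 40 × 1.3 × 1.3 = 67.6.
Odds after that evidence = (1/124) × 67.6 = 169/310.
Target odds = 0.999/0.001 = 999.
Need 2.5ⁿ ≥ 999 ÷ (169/310) = 309690/169.
2.5⁸ = 390625/256 falls short of 309690/169 but 2.5⁹ = 1953125/512 reaches it, so n = 9.

9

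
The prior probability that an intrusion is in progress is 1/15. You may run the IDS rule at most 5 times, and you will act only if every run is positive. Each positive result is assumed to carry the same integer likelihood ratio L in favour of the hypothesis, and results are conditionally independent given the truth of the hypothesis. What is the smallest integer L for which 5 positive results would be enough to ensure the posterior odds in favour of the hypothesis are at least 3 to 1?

3

Prior odds = (1/15)/(14/15) = 1/14.
Target odds = 3.
Need L⁵ ≥ 3 ÷ (1/14) = 42.
2⁵ = 32 < 42 ≤ 243 = 3⁵, so L = 3.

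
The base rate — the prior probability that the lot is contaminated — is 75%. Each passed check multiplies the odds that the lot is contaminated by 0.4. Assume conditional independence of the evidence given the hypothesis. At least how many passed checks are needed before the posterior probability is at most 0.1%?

9

Prior odds = 0.75/0.25 = 3.
Likelihood ratio per passed check = 0.4.
Target odds: 0.001 ÷ 0.999 = 1/999.
Require 0.4ⁿ ≤ 1/999 ÷ 3 = 1/2997.
0.4⁸ = 256/390625 is still above 1/2997 but 0.4⁹ = 512/1953125 is at or below it, so n = 9.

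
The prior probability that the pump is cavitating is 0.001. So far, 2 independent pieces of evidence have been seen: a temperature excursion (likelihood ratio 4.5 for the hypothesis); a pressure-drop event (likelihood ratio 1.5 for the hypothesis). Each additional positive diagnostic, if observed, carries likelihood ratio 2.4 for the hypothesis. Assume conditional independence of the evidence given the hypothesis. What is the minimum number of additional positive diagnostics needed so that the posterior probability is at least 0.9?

9

Prior odds = 0.001/0.999 = 1/999.
Combined Bayes factor of the evidence already in hand = 4.5 × 1.5 = 6.75.
Odds after that evidence = (1/999) × 6.75 = 1/148.
Target odds = 0.9/0.1 = 9.
Need 2.4ⁿ ≥ 9 ÷ (1/148) = 1332.
2.4⁸ = 429981696/390625 falls short of 1332 but 2.4⁹ ≈2641.81 reaches it, so n = 9.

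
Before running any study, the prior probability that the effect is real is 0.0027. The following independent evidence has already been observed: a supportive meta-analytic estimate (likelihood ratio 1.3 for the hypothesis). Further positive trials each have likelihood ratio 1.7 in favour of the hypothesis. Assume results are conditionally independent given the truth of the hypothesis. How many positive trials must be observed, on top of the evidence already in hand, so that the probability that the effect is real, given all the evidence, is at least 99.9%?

Prior odds = 0.0027/0.9973 = 27/9973.
Bayes factor of the evidence already in hand = 1.3.
Odds after that evidence = (27/9973) × 1.3 = 351/99730.
Target odds = 0.999/0.001 = 999.
Need 1.7ⁿ ≥ 999 ÷ (351/99730) = 3690010/13.
1.7²³ ≈199676 falls short of 3690010/13 but 1.7²⁴ ≈339449 reaches it, so n = 24.

24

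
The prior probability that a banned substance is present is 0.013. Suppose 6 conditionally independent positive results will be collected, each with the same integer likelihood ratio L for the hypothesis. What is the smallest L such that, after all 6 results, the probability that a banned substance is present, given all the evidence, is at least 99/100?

5

Prior odds = 0.013/0.987 = 13/987.
Target odds = 0.99/0.01 = 99.
Need L⁶ ≥ 99 ÷ (13/987) = 97713/13.
4⁶ = 4096 < 97713/13 ≤ 15625 = 5⁶, so L = 5.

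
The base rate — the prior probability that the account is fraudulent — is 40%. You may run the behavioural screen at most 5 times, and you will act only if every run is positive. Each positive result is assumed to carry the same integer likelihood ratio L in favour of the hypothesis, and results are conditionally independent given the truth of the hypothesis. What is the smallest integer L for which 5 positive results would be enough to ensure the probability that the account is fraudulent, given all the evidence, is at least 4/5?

2

Prior odds = 0.4/0.6 = 2/3.
Target odds = 0.8/0.2 = 4.
Need L⁵ ≥ 4 ÷ (2/3) = 6.
1⁵ = 1 < 6 ≤ 32 = 2⁵, so L = 2.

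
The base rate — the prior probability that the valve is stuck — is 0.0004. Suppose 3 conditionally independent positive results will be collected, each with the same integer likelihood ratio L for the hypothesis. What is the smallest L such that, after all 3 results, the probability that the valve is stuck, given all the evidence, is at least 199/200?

Prior odds = 0.0004/0.9996 = 1/2499.
Target odds = 0.995/0.005 = 199.
Need L³ ≥ 199 ÷ (1/2499) = 497301.
79³ = 493039 < 497301 ≤ 512000 = 80³, so L = 80.

80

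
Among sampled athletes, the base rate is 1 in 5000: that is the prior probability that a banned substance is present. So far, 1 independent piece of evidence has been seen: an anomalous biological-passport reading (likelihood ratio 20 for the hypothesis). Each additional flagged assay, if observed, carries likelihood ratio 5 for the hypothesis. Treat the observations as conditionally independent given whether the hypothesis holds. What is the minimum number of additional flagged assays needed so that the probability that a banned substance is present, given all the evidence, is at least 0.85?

Prior odds = 0.0002/0.9998 = 1/4999.
Bayes factor of the evidence already in hand = 20.
Odds after that evidence = (1/4999) × 20 = 20/4999.
Target odds = 0.85/0.15 = 17/3.
Need 5ⁿ ≥ 17/3 ÷ (20/4999) = 84983/60.
5⁴ = 625 falls short of 84983/60 but 5⁵ = 3125 reaches it, so n = 5.

5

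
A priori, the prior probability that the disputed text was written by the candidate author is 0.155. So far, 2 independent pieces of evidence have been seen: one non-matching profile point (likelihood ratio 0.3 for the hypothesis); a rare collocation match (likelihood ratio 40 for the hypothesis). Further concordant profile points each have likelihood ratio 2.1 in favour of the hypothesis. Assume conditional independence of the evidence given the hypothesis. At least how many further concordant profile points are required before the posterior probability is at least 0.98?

Prior odds = 0.155/0.845 = 31/169.
Combined Bayes factor of the evidence already in hand = 0.3 × 40 = 12.
Odds after that evidence = (31/169) × 12 = 372/169.
Target odds = 0.98/0.02 = 49.
Need 2.1ⁿ ≥ 49 ÷ (372/169) = 8281/372.
2.1⁴ = 19.4481 falls short of 8281/372 but 2.1⁵ = 4084101/100000 reaches it, so n = 5.

5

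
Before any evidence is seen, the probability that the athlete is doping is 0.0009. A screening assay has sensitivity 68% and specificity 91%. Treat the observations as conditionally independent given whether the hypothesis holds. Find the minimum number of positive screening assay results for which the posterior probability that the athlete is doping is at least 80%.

Prior odds = 0.0009/0.9991 = 9/9991.
False-positive rate = 1 − 0.91 = 0.09; likelihood ratio of a positive = 0.68/0.09 = 68/9.
Target odds: 0.8 ÷ 0.2 = 4.
Need (9/9991) × (68/9)ⁿ ≥ 4, i.e. (68/9)ⁿ ≥ 39964/9.
(68/9)⁴ = 21381376/6561 falls short of 39964/9 but (68/9)⁵ ≈24622.5 reaches it, so n = 5.

5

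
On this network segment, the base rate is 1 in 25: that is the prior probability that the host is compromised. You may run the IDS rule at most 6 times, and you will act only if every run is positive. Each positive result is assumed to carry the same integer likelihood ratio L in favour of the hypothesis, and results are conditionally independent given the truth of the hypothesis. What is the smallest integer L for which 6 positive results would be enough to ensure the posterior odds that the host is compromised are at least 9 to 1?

Prior odds = 0.04/0.96 = 1/24.
Target odds = 9.
Need L⁶ ≥ 9 ÷ (1/24) = 216.
2⁶ = 64 < 216 ≤ 729 = 3⁶, so L = 3.

3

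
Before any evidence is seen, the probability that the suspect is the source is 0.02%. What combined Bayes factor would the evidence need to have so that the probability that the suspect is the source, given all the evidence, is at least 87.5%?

34993

Prior odds = 0.0002/0.9998 = 1/4999.
Target odds = 0.875/0.125 = 7.
Required Bayes factor = 7 ÷ (1/4999) = 34993.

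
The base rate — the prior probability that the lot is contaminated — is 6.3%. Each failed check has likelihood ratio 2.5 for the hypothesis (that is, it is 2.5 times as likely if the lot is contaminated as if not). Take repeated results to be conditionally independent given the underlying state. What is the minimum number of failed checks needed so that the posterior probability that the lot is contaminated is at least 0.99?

Prior odds = 0.063/0.937 = 63/937.
Likelihood ratio per failed check = 2.5.
Target posterior odds = 0.99/0.01 = 99.
Need (63/937) × 2.5ⁿ ≥ 99, i.e. 2.5ⁿ ≥ 10307/7.
2.5⁷ = 610.3515625 falls short of 10307/7 but 2.5⁸ = 390625/256 reaches it, so n = 8.

8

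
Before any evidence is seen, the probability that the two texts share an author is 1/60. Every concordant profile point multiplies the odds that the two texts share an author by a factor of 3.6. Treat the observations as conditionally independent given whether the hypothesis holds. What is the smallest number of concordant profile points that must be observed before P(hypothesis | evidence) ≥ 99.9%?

Prior odds = (1/60)/(59/60) = 1/59.
Likelihood ratio per concordant profile point = 3.6.
Target posterior odds = 0.999/0.001 = 999.
Require 3.6ⁿ ≥ 999 ÷ (1/59) = 58941.
3.6⁸ ≈28211.1 falls short of 58941 but 3.6⁹ ≈101560 reaches it, so n = 9.

9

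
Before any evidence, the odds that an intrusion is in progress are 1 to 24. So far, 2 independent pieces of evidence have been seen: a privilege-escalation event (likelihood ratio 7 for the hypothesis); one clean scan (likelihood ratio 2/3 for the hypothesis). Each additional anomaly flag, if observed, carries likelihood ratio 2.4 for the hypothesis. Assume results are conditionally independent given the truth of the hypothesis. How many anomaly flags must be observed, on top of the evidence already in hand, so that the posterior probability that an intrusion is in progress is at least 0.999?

10

Prior odds = 1/24.
Combined Bayes factor of the evidence already in hand = 7 × (2/3) = 14/3.
Odds after that evidence = (1/24) × 14/3 = 7/36.
Target odds = 0.999/0.001 = 999.
Need 2.4ⁿ ≥ 999 ÷ (7/36) = 35964/7.
2.4⁹ ≈2641.81 falls short of 35964/7 but 2.4¹⁰ ≈6340.34 reaches it, so n = 10.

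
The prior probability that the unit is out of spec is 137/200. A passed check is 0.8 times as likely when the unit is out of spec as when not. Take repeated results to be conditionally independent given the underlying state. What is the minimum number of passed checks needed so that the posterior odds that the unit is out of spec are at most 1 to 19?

Prior odds: 0.685 ÷ 0.315 = 137/63.
Likelihood ratio per passed check = 0.8.
Target odds = 1/19.
Need (137/63) × 0.8ⁿ ≤ 1/19, i.e. 0.8ⁿ ≤ 63/2603.
0.8¹⁶ ≈0.0281475 is still above 63/2603 but 0.8¹⁷ ≈0.022518 is at or below it, so n = 17.

17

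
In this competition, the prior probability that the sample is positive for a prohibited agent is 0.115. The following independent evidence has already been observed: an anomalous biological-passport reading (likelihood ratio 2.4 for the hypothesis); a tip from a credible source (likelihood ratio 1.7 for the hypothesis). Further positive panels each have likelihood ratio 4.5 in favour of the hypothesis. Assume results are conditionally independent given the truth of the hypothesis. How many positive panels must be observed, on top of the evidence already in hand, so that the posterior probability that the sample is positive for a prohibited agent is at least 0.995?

Prior odds = 0.115/0.885 = 23/177.
Combined Bayes factor of the evidence already in hand = 2.4 × 1.7 = 4.08.
Odds after that evidence = (23/177) × 4.08 = 782/1475.
Target odds = 0.995/0.005 = 199.
Need 4.5ⁿ ≥ 199 ÷ (782/1475) = 293525/782.
4.5³ = 91.125 falls short of 293525/782 but 4.5⁴ = 410.0625 reaches it, so n = 4.

4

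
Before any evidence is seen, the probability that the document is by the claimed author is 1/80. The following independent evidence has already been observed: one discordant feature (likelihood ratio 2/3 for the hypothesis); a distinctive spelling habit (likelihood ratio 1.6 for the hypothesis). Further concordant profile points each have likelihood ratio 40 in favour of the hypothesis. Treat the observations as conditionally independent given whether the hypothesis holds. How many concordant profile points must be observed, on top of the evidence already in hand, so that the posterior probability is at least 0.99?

Prior odds = 0.0125/0.9875 = 1/79.
Combined Bayes factor of the evidence already in hand = (2/3) × 1.6 = 16/15.
Odds after that evidence = (1/79) × 16/15 = 16/1185.
Target odds = 0.99/0.01 = 99.
Need 40ⁿ ≥ 99 ÷ (16/1185) = 7332.1875.
40² = 1600 falls short of 7332.1875 but 40³ = 64000 reaches it, so n = 3.

3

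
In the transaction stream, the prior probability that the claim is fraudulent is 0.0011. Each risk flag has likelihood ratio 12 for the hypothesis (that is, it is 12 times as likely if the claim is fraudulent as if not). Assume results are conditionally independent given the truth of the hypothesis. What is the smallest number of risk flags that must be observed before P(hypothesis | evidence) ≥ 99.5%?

Prior odds: 0.0011 ÷ 0.9989 = 11/9989.
Likelihood ratio per risk flag = 12.
Target posterior odds = 0.995/0.005 = 199.
Need (11/9989) × 12ⁿ ≥ 199, i.e. 12ⁿ ≥ 1987811/11.
12⁴ = 20736 falls short of 1987811/11 but 12⁵ = 248832 reaches it, so n = 5.

5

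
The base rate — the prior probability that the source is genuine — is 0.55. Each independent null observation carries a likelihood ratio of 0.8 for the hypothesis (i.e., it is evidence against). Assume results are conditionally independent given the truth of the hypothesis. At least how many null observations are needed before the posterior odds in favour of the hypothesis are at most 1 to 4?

Prior odds: 0.55 ÷ 0.45 = 11/9.
Likelihood ratio per null observation = 0.8.
Target odds = 0.25.
Need (11/9) × 0.8ⁿ ≤ 0.25, i.e. 0.8ⁿ ≤ 9/44.
0.8⁷ = 16384/78125 is still above 9/44 but 0.8⁸ = 65536/390625 is at or below it, so n = 8.

8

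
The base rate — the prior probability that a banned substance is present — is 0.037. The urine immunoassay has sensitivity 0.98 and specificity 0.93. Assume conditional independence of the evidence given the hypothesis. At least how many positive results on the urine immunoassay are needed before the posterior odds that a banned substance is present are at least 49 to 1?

3

Prior odds = 0.037/0.963 = 37/963.
False-positive rate = 1 − 0.93 = 0.07; likelihood ratio of a positive = 0.98/0.07 = 14.
Target odds = 49.
Need (37/963) × 14ⁿ ≥ 49, i.e. 14ⁿ ≥ 47187/37.
14² = 196 falls short of 47187/37 but 14³ = 2744 reaches it, so n = 3.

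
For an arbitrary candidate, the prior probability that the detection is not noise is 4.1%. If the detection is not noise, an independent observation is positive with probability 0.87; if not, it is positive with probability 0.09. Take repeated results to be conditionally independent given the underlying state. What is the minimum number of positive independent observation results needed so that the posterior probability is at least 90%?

Prior odds = 0.041/0.959 = 41/959.
Likelihood ratio of a positive = 0.87/0.09 = 29/3.
Target odds: 0.9 ÷ 0.1 = 9.
Require (29/3)ⁿ ≥ 9 ÷ (41/959) = 8631/41.
(29/3)² = 841/9 falls short of 8631/41 but (29/3)³ = 24389/27 reaches it, so n = 3.

3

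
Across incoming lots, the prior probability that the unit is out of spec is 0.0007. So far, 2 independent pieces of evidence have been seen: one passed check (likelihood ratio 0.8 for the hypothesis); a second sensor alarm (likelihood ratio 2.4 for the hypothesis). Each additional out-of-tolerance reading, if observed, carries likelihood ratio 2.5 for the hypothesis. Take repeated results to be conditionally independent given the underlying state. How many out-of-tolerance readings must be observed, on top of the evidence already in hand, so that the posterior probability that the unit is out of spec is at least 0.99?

Prior odds = 0.0007/0.9993 = 7/9993.
Combined Bayes factor of the evidence already in hand = 0.8 × 2.4 = 1.92.
Odds after that evidence = (7/9993) × 1.92 = 112/83275.
Target odds = 0.99/0.01 = 99.
Need 2.5ⁿ ≥ 99 ÷ (112/83275) = 8244225/112.
2.5¹² = 244140625/4096 falls short of 8244225/112 but 2.5¹³ ≈149012 reaches it, so n = 13.

13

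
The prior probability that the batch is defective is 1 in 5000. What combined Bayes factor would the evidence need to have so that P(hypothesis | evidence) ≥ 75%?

Prior odds = 0.0002/0.9998 = 1/4999.
Target odds = 0.75/0.25 = 3.
Required Bayes factor = 3 ÷ (1/4999) = 14997.

14997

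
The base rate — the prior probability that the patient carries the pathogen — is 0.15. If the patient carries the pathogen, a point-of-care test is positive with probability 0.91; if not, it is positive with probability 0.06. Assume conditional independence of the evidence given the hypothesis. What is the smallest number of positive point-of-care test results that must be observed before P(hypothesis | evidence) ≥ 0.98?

3

Prior odds = 0.15/0.85 = 3/17.
Likelihood ratio of a positive = 0.91/0.06 = 91/6.
Target posterior odds = 0.98/0.02 = 49.
Require (91/6)ⁿ ≥ 49 ÷ (3/17) = 833/3.
(91/6)² = 8281/36 falls short of 833/3 but (91/6)³ = 753571/216 reaches it, so n = 3.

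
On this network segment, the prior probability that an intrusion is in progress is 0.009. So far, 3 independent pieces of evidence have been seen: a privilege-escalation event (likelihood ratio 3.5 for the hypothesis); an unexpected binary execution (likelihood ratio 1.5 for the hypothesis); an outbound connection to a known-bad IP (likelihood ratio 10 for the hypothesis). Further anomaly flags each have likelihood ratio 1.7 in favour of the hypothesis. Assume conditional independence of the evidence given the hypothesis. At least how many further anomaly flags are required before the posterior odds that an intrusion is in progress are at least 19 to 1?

7

Prior odds = 0.009/0.991 = 9/991.
Combined Bayes factor of the evidence already in hand = 3.5 × 1.5 × 10 = 52.5.
Odds after that evidence = (9/991) × 52.5 = 945/1982.
Target odds = 19.
Need 1.7ⁿ ≥ 19 ÷ (945/1982) = 37658/945.
1.7⁶ = 24137569/1000000 falls short of 37658/945 but 1.7⁷ = 410338673/10000000 reaches it, so n = 7.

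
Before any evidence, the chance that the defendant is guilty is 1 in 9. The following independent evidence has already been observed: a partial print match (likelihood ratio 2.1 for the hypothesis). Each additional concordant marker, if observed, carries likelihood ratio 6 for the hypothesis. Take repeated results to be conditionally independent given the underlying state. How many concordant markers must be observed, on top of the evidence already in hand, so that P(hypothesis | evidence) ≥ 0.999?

5

Prior odds = (1/9)/(8/9) = 0.125.
Bayes factor of the evidence already in hand = 2.1.
Odds after that evidence = 0.125 × 2.1 = 0.2625.
Target odds = 0.999/0.001 = 999.
Need 6ⁿ ≥ 999 ÷ 0.2625 = 26640/7.
6⁴ = 1296 falls short of 26640/7 but 6⁵ = 7776 reaches it, so n = 5.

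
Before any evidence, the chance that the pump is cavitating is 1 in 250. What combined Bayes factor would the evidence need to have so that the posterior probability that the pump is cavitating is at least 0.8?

Prior odds = 0.004/0.996 = 1/249.
Target odds = 0.8/0.2 = 4.
Required Bayes factor = 4 ÷ (1/249) = 996.

996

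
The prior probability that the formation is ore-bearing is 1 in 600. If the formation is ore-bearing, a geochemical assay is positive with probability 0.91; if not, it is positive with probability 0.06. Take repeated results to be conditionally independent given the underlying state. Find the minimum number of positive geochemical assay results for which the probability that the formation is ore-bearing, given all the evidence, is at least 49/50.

Prior odds: (1/600) ÷ (599/600) = 1/599.
Likelihood ratio of a positive = 0.91/0.06 = 91/6.
Target posterior odds = 0.98/0.02 = 49.
Require (91/6)ⁿ ≥ 49 ÷ (1/599) = 29351.
(91/6)³ = 753571/216 falls short of 29351 but (91/6)⁴ = 68574961/1296 reaches it, so n = 4.

4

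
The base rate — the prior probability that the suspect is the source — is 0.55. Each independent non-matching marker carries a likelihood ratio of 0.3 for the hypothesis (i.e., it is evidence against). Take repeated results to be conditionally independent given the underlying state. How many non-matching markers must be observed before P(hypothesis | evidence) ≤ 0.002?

Prior odds = 0.55/0.45 = 11/9.
Likelihood ratio per non-matching marker = 0.3.
Target odds: 0.002 ÷ 0.998 = 1/499.
Need (11/9) × 0.3ⁿ ≤ 1/499, i.e. 0.3ⁿ ≤ 9/5489.
0.3⁵ = 243/100000 is still above 9/5489 but 0.3⁶ = 729/1000000 is at or below it, so n = 6.

6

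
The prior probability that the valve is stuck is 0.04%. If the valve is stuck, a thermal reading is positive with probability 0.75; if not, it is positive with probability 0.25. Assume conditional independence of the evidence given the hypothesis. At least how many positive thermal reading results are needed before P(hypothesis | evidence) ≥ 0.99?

Prior odds: 0.0004 ÷ 0.9996 = 1/2499.
Likelihood ratio of a positive = 0.75/0.25 = 3.
Target posterior odds = 0.99/0.01 = 99.
Require 3ⁿ ≥ 99 ÷ (1/2499) = 247401.
3¹¹ = 177147 falls short of 247401 but 3¹² = 531441 reaches it, so n = 12.

12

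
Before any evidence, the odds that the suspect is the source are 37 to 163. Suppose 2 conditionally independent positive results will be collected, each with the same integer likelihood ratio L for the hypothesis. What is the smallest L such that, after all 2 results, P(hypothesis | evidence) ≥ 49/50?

15

Prior odds = 37/163.
Target odds = 0.98/0.02 = 49.
Need L² ≥ 49 ÷ (37/163) = 7987/37.
14² = 196 < 7987/37 ≤ 225 = 15², so L = 15.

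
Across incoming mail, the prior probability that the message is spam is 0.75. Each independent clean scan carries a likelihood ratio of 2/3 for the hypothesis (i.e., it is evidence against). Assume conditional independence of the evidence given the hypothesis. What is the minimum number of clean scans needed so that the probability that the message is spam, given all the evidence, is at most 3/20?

Prior odds = 0.75/0.25 = 3.
Likelihood ratio per clean scan = 2/3.
Target odds: 0.15 ÷ 0.85 = 3/17.
Require (2/3)ⁿ ≤ 3/17 ÷ 3 = 1/17.
(2/3)⁶ = 64/729 is still above 1/17 but (2/3)⁷ = 128/2187 is at or below it, so n = 7.

7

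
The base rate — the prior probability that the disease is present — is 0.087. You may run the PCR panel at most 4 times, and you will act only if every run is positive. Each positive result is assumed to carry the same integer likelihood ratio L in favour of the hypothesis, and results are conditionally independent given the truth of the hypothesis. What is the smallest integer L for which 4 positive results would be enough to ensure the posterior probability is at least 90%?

4

Prior odds = 0.087/0.913 = 87/913.
Target odds = 0.9/0.1 = 9.
Need L⁴ ≥ 9 ÷ (87/913) = 2739/29.
3⁴ = 81 < 2739/29 ≤ 256 = 4⁴, so L = 4.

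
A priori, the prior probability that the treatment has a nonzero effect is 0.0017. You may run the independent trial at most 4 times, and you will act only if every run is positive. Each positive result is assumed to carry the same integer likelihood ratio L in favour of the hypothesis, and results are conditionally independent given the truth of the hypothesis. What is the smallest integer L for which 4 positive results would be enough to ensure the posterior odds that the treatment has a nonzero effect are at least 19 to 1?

Prior odds = 0.0017/0.9983 = 17/9983.
Target odds = 19.
Need L⁴ ≥ 19 ÷ (17/9983) = 189677/17.
10⁴ = 10000 < 189677/17 ≤ 14641 = 11⁴, so L = 11.

11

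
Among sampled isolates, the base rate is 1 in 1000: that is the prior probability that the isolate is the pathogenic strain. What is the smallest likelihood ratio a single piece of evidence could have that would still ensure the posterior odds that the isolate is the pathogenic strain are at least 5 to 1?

Prior odds = 0.001/0.999 = 1/999.
Target odds = 5.
Required Bayes factor = 5 ÷ (1/999) = 4995.

4995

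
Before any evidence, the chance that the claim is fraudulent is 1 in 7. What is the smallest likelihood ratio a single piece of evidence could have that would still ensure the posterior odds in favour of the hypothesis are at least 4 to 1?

Prior odds = (1/7)/(6/7) = 1/6.
Target odds = 4.
Required Bayes factor = 4 ÷ (1/6) = 24.

24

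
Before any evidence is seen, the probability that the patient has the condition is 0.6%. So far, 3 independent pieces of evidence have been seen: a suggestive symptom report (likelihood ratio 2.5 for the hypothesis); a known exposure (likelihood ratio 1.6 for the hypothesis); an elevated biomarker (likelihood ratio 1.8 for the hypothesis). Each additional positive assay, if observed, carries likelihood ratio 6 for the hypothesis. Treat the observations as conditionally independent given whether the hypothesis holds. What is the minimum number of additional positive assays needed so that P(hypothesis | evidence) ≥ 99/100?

Prior odds = 0.006/0.994 = 3/497.
Combined Bayes factor of the evidence already in hand = 2.5 × 1.6 × 1.8 = 7.2.
Odds after that evidence = (3/497) × 7.2 = 108/2485.
Target odds = 0.99/0.01 = 99.
Need 6ⁿ ≥ 99 ÷ (108/2485) = 27335/12.
6⁴ = 1296 falls short of 27335/12 but 6⁵ = 7776 reaches it, so n = 5.

5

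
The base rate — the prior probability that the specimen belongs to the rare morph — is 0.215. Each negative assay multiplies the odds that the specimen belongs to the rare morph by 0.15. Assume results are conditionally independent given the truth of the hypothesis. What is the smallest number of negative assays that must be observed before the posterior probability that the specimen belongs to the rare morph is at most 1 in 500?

3

Prior odds: 0.215 ÷ 0.785 = 43/157.
Likelihood ratio per negative assay = 0.15.
Target odds: 0.002 ÷ 0.998 = 1/499.
Require 0.15ⁿ ≤ 1/499 ÷ (43/157) = 157/21457.
0.15² = 0.0225 is still above 157/21457 but 0.15³ = 0.003375 is at or below it, so n = 3.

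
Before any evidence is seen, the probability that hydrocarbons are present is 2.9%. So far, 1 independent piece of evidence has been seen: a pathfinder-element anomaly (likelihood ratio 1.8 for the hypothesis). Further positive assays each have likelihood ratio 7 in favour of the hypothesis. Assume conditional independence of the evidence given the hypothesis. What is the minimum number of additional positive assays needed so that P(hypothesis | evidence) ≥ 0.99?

Prior odds = 0.029/0.971 = 29/971.
Bayes factor of the evidence already in hand = 1.8.
Odds after that evidence = (29/971) × 1.8 = 261/4855.
Target odds = 0.99/0.01 = 99.
Need 7ⁿ ≥ 99 ÷ (261/4855) = 53405/29.
7³ = 343 falls short of 53405/29 but 7⁴ = 2401 reaches it, so n = 4.

4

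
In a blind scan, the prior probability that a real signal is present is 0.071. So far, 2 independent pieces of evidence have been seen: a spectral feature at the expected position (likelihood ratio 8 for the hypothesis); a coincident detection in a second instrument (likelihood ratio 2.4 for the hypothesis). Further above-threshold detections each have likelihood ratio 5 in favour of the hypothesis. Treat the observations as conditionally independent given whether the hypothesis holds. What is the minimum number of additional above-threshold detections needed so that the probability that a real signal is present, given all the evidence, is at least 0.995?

4

Prior odds = 0.071/0.929 = 71/929.
Combined Bayes factor of the evidence already in hand = 8 × 2.4 = 19.2.
Odds after that evidence = (71/929) × 19.2 = 6816/4645.
Target odds = 0.995/0.005 = 199.
Need 5ⁿ ≥ 199 ÷ (6816/4645) = 924355/6816.
5³ = 125 falls short of 924355/6816 but 5⁴ = 625 reaches it, so n = 4.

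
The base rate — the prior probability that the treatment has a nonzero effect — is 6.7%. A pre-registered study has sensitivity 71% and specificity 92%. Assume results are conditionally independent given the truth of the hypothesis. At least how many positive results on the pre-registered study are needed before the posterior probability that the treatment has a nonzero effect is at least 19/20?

3

Prior odds: 0.067 ÷ 0.933 = 67/933.
False-positive rate = 1 − 0.92 = 0.08; likelihood ratio of a positive = 0.71/0.08 = 8.875.
Target odds: 0.95 ÷ 0.05 = 19.
Require 8.875ⁿ ≥ 19 ÷ (67/933) = 17727/67.
8.875² = 78.765625 falls short of 17727/67 but 8.875³ = 357911/512 reaches it, so n = 3.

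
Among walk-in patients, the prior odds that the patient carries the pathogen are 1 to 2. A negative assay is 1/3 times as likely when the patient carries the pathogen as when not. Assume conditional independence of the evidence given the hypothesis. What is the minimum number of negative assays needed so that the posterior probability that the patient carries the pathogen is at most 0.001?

6

Prior odds = 0.5.
Likelihood ratio per negative assay = 1/3.
Target odds: 0.001 ÷ 0.999 = 1/999.
Need 0.5 × (1/3)ⁿ ≤ 1/999, i.e. (1/3)ⁿ ≤ 2/999.
(1/3)⁵ = 1/243 is still above 2/999 but (1/3)⁶ = 1/729 is at or below it, so n = 6.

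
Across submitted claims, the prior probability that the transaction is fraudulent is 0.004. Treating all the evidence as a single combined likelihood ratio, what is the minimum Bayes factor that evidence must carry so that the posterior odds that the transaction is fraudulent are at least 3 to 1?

747

Prior odds = 0.004/0.996 = 1/249.
Target odds = 3.
Required Bayes factor = 3 ÷ (1/249) = 747.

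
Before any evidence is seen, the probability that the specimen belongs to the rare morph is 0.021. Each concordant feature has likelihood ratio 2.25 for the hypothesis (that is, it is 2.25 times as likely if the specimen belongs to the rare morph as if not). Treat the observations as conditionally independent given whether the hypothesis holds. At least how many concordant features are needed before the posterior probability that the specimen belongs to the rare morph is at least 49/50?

10

Prior odds = 0.021/0.979 = 21/979.
Likelihood ratio per concordant feature = 2.25.
Target odds: 0.98 ÷ 0.02 = 49.
Need (21/979) × 2.25ⁿ ≥ 49, i.e. 2.25ⁿ ≥ 6853/3.
2.25⁹ = 387420489/262144 falls short of 6853/3 but 2.25¹⁰ ≈3325.26 reaches it, so n = 10.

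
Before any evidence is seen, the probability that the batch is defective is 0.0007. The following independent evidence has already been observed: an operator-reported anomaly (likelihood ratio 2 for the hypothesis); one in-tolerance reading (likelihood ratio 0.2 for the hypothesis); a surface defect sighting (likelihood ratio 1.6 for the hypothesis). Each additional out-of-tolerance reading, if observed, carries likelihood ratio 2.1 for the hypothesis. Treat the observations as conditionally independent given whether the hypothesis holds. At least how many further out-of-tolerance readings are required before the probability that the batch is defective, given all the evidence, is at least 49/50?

Prior odds = 0.0007/0.9993 = 7/9993.
Combined Bayes factor of the evidence already in hand = 2 × 0.2 × 1.6 = 0.64.
Odds after that evidence = (7/9993) × 0.64 = 112/249825.
Target odds = 0.98/0.02 = 49.
Need 2.1ⁿ ≥ 49 ÷ (112/249825) = 109298.4375.
2.1¹⁵ ≈68122.3 falls short of 109298.4375 but 2.1¹⁶ ≈143057 reaches it, so n = 16.

16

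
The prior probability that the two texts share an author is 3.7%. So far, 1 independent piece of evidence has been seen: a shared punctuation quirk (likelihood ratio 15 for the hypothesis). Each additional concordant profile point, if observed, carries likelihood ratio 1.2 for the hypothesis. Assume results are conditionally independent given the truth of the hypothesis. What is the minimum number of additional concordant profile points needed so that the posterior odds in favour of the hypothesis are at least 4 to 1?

Prior odds = 0.037/0.963 = 37/963.
Bayes factor of the evidence already in hand = 15.
Odds after that evidence = (37/963) × 15 = 185/321.
Target odds = 4.
Need 1.2ⁿ ≥ 4 ÷ (185/321) = 1284/185.
1.2¹⁰ = 60466176/9765625 falls short of 1284/185 but 1.2¹¹ = 362797056/48828125 reaches it, so n = 11.

11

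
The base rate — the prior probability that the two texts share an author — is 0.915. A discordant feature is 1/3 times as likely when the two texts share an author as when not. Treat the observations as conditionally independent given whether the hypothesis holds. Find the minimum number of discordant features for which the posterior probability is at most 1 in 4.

Prior odds: 0.915 ÷ 0.085 = 183/17.
Likelihood ratio per discordant feature = 1/3.
Target posterior odds = 0.25/0.75 = 1/3.
Need (183/17) × (1/3)ⁿ ≤ 1/3, i.e. (1/3)ⁿ ≤ 17/549.
(1/3)³ = 1/27 is still above 17/549 but (1/3)⁴ = 1/81 is at or below it, so n = 4.

4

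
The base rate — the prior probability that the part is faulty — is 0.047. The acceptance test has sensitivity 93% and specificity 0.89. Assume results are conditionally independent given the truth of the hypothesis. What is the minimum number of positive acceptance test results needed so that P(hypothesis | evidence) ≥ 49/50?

Prior odds = 0.047/0.953 = 47/953.
False-positive rate = 1 − 0.89 = 0.11; likelihood ratio of a positive = 0.93/0.11 = 93/11.
Target odds: 0.98 ÷ 0.02 = 49.
Need (47/953) × (93/11)ⁿ ≥ 49, i.e. (93/11)ⁿ ≥ 46697/47.
(93/11)³ = 804357/1331 falls short of 46697/47 but (93/11)⁴ = 74805201/14641 reaches it, so n = 4.

4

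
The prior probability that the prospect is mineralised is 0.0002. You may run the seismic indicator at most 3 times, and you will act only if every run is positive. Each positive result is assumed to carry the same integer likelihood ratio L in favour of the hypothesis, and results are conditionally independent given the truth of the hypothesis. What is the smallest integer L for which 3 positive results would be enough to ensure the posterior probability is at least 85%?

Prior odds = 0.0002/0.9998 = 1/4999.
Target odds = 0.85/0.15 = 17/3.
Need L³ ≥ 17/3 ÷ (1/4999) = 84983/3.
30³ = 27000 < 84983/3 ≤ 29791 = 31³, so L = 31.

31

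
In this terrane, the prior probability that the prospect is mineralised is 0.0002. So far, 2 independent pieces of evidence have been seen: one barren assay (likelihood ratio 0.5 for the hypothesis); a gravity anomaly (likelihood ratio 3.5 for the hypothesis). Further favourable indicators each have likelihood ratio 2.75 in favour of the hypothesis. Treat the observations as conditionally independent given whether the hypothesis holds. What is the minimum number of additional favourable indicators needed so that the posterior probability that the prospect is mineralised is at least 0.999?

Prior odds = 0.0002/0.9998 = 1/4999.
Combined Bayes factor of the evidence already in hand = 0.5 × 3.5 = 1.75.
Odds after that evidence = (1/4999) × 1.75 = 7/19996.
Target odds = 0.999/0.001 = 999.
Need 2.75ⁿ ≥ 999 ÷ (7/19996) = 19976004/7.
2.75¹⁴ ≈1.41468e+06 falls short of 19976004/7 but 2.75¹⁵ ≈3.89037e+06 reaches it, so n = 15.

15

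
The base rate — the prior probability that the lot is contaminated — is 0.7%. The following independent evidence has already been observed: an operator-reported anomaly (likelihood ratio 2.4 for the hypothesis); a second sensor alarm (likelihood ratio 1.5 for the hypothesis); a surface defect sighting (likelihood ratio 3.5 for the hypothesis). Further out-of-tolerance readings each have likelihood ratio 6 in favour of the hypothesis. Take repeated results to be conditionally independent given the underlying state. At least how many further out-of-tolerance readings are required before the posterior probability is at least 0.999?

6

Prior odds = 0.007/0.993 = 7/993.
Combined Bayes factor of the evidence already in hand = 2.4 × 1.5 × 3.5 = 12.6.
Odds after that evidence = (7/993) × 12.6 = 147/1655.
Target odds = 0.999/0.001 = 999.
Need 6ⁿ ≥ 999 ÷ (147/1655) = 551115/49.
6⁵ = 7776 falls short of 551115/49 but 6⁶ = 46656 reaches it, so n = 6.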